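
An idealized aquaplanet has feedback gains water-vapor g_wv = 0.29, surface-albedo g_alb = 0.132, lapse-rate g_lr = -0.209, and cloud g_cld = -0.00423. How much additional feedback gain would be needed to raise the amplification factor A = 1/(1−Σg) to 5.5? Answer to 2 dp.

0.61

Current total gain = 0.20877.
Target gain for A = 5.5: g* = 1 − 1/5.5 = 0.8182.
Additional gain needed = 0.8182 − 0.20877 = 0.61.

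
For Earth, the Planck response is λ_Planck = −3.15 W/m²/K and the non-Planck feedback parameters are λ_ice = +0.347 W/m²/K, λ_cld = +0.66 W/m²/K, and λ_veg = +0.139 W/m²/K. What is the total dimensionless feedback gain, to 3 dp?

Convert to gains: g_ice = 0.347/3.15 = 0.1102; g_cld = 0.66/3.15 = 0.2095; g_veg = 0.139/3.15 = 0.04413.
Total gain g = 0.36383.

0.364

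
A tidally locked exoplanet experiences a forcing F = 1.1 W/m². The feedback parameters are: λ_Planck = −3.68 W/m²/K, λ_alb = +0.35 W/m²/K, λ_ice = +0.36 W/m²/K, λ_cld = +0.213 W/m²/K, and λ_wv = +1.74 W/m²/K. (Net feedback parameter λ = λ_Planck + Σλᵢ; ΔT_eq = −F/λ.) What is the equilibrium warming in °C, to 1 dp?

Net feedback parameter λ = (−3.68) + (+0.35) + (+0.36) + (+0.213) + (+1.74) = -1.017 W/m²/K.
ΔT = −F/λ = −1.1/(-1.017) = 1.1 °C.

1.1 °C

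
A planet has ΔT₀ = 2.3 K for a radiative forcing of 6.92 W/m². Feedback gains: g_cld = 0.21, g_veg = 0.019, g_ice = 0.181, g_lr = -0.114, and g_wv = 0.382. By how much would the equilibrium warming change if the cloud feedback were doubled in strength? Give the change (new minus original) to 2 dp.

13.39 K

Original: g = 0.678, ΔT = 2.3/(1−0.678) = 7.1429 K.
With doubled cloud: g' = 0.888, ΔT' = 2.3/(1−0.888) = 20.5357 K.
Change = 20.5357 − 7.1429 = 13.39 K.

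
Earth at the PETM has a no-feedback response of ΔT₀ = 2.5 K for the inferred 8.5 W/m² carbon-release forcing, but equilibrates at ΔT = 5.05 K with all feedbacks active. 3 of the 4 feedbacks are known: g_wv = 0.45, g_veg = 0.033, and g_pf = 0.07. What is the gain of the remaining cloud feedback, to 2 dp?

-0.05

Amplification A = ΔT/ΔT₀ = 5.05/2.5 = 2.02.
Total gain g = 1 − 1/A = 1 − 1/2.02 = 0.505.
Known gains sum to 0.45 + 0.033 + 0.07 = 0.553.
g_cld = 0.505 − 0.553 = -0.05.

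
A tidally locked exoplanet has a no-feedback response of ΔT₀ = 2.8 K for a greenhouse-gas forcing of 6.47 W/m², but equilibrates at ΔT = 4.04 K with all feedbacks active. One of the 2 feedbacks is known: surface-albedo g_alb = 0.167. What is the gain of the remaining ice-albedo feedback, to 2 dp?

0.14

Amplification A = ΔT/ΔT₀ = 4.04/2.8 = 1.443.
Total gain g = 1 − 1/A = 1 − 1/1.443 = 0.307.
The known gain is 0.167.
g_ice = 0.307 − 0.167 = 0.14.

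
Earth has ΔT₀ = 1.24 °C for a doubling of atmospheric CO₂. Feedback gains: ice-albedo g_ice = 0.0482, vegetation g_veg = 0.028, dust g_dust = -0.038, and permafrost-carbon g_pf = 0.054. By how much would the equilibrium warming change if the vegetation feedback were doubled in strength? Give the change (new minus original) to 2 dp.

0.04 °C

Original: g = 0.0922, ΔT = 1.24/(1−0.0922) = 1.3659 °C.
With doubled vegetation: g' = 0.1202, ΔT' = 1.24/(1−0.1202) = 1.4094 °C.
Change = 1.4094 − 1.3659 = 0.04 °C.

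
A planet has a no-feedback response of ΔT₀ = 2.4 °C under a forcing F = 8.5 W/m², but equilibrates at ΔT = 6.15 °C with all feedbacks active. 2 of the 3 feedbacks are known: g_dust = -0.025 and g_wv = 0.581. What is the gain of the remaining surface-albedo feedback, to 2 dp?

Amplification A = ΔT/ΔT₀ = 6.15/2.4 = 2.563.
Total gain g = 1 − 1/A = 1 − 1/2.563 = 0.6098.
Known gains sum to -0.025 + 0.581 = 0.556.
g_alb = 0.6098 − 0.556 = 0.05.

0.05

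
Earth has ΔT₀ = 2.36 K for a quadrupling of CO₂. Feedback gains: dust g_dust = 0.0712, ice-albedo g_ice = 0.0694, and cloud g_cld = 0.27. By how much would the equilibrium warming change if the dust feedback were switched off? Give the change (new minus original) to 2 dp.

Original: g = 0.4106, ΔT = 2.36/(1−0.4106) = 4.0041 K.
Without dust: g' = 0.3394, ΔT' = 2.36/(1−0.3394) = 3.5725 K.
Change = 3.5725 − 4.0041 = -0.43 K.

-0.43 K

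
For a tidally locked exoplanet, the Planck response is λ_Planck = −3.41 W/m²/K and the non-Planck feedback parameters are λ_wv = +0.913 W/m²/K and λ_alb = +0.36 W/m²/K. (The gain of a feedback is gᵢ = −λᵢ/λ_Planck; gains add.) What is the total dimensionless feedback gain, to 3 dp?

0.373

Convert to gains: g_wv = 0.913/3.41 = 0.2677; g_alb = 0.36/3.41 = 0.1056.
Total gain g = 0.3733.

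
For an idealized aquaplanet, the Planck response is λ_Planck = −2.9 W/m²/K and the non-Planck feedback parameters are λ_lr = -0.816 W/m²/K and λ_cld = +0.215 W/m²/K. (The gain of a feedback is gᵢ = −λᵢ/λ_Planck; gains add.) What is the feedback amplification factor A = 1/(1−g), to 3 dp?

0.828

Convert to gains: g_lr = -0.816/2.9 = -0.2814; g_cld = 0.215/2.9 = 0.07414.
Total gain g = -0.20726.
A = 1/(1 + 0.20726) = 0.828.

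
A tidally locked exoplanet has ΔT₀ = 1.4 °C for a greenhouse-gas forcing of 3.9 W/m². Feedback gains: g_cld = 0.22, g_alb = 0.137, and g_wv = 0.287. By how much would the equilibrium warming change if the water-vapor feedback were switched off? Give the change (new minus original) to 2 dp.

Original: g = 0.644, ΔT = 1.4/(1−0.644) = 3.9326 °C.
Without water-vapor: g' = 0.357, ΔT' = 1.4/(1−0.357) = 2.1773 °C.
Change = 2.1773 − 3.9326 = -1.76 °C.

-1.76 °C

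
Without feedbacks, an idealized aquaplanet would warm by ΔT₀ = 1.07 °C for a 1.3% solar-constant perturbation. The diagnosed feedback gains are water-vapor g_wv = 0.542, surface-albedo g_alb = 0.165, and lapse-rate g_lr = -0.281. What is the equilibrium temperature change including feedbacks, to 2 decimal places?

1.86 °C

Total gain g = 0.542 + 0.165 − 0.281 = 0.426.
Amplification A = 1/(1 − 0.426) = 1.742.
ΔT = 1.07 × 1.742 = 1.86 °C.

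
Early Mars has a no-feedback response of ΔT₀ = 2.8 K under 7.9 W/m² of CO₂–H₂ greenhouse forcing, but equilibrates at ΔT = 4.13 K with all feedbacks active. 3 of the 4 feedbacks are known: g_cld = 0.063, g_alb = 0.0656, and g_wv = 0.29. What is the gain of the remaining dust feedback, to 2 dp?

-0.10

Amplification A = ΔT/ΔT₀ = 4.13/2.8 = 1.475.
Total gain g = 1 − 1/A = 1 − 1/1.475 = 0.322.
Known gains sum to 0.063 + 0.0656 + 0.29 = 0.4186.
g_dust = 0.322 − 0.4186 = -0.10.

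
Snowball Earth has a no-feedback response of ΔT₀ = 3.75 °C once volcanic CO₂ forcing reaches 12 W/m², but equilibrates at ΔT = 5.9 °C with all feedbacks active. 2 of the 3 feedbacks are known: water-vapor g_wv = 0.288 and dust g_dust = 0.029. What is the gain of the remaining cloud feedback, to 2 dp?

0.05

Amplification A = ΔT/ΔT₀ = 5.9/3.75 = 1.573.
Total gain g = 1 − 1/A = 1 − 1/1.573 = 0.3643.
Known gains sum to 0.288 + 0.029 = 0.317.
g_cld = 0.3643 − 0.317 = 0.05.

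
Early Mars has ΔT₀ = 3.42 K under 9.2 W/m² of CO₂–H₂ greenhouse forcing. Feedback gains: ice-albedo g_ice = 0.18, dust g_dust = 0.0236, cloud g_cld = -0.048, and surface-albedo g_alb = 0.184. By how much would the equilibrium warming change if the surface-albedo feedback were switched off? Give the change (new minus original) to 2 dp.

-1.13 K

Original: g = 0.3396, ΔT = 3.42/(1−0.3396) = 5.1787 K.
Without surface-albedo: g' = 0.1556, ΔT' = 3.42/(1−0.1556) = 4.0502 K.
Change = 4.0502 − 5.1787 = -1.13 K.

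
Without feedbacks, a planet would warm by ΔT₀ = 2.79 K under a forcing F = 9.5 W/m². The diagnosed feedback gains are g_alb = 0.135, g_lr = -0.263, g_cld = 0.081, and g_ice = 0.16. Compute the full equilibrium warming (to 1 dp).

Total gain g = 0.135 − 0.263 + 0.081 + 0.16 = 0.113.
Amplification A = 1/(1 − 0.113) = 1.127.
ΔT = 2.79 × 1.127 = 3.1 K.

3.1 K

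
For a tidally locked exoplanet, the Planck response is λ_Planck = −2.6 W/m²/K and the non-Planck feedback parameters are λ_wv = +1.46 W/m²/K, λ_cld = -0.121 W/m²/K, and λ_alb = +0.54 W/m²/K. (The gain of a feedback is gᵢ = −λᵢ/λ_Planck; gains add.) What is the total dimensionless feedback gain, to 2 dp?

Convert to gains: g_wv = 1.46/2.6 = 0.5615; g_cld = -0.121/2.6 = -0.04654; g_alb = 0.54/2.6 = 0.2077.
Total gain g = 0.72266.

0.72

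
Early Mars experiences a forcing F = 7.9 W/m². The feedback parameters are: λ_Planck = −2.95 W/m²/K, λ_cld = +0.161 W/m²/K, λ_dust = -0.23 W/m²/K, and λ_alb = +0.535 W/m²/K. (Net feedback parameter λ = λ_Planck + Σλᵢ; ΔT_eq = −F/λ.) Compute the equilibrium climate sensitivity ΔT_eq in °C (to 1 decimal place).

Net feedback parameter λ = (−2.95) + (+0.161) + (-0.23) + (+0.535) = -2.484 W/m²/K.
ΔT = −F/λ = −7.9/(-2.484) = 3.2 °C.

3.2 °C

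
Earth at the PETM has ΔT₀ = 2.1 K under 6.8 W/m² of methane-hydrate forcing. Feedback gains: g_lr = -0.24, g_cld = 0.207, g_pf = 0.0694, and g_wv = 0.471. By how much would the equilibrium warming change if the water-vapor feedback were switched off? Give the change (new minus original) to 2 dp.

Original: g = 0.5074, ΔT = 2.1/(1−0.5074) = 4.2631 K.
Without water-vapor: g' = 0.0364, ΔT' = 2.1/(1−0.0364) = 2.1793 K.
Change = 2.1793 − 4.2631 = -2.08 K.

-2.08 K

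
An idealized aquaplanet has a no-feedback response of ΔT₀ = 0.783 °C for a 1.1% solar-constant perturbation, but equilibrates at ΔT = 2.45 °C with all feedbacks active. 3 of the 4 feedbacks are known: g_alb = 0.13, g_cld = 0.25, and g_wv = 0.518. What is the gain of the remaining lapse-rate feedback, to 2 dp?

Amplification A = ΔT/ΔT₀ = 2.45/0.783 = 3.129.
Total gain g = 1 − 1/A = 1 − 1/3.129 = 0.6804.
Known gains sum to 0.13 + 0.25 + 0.518 = 0.898.
g_lr = 0.6804 − 0.898 = -0.22.

-0.22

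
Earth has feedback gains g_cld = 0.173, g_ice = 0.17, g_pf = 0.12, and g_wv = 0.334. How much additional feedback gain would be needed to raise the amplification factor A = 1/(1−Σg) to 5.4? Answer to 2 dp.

0.02

Current total gain = 0.797.
Target gain for A = 5.4: g* = 1 − 1/5.4 = 0.8148.
Additional gain needed = 0.8148 − 0.797 = 0.02.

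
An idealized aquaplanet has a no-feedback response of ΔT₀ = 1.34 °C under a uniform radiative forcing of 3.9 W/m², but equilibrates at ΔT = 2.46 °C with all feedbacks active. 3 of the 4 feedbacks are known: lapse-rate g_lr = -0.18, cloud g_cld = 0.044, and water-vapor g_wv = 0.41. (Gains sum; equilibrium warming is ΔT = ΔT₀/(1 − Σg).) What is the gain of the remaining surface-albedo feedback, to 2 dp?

0.18

Amplification A = ΔT/ΔT₀ = 2.46/1.34 = 1.836.
Total gain g = 1 − 1/A = 1 − 1/1.836 = 0.4553.
Known gains sum to -0.18 + 0.044 + 0.41 = 0.274.
g_alb = 0.4553 − 0.274 = 0.18.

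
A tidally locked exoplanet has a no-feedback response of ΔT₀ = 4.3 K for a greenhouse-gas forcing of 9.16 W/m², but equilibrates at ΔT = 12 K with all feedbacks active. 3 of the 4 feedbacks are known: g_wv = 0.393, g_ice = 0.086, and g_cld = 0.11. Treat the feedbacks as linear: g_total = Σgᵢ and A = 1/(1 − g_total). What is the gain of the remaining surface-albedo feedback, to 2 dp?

Amplification A = ΔT/ΔT₀ = 12/4.3 = 2.791.
Total gain g = 1 − 1/A = 1 − 1/2.791 = 0.6417.
Known gains sum to 0.393 + 0.086 + 0.11 = 0.589.
g_alb = 0.6417 − 0.589 = 0.05.

0.05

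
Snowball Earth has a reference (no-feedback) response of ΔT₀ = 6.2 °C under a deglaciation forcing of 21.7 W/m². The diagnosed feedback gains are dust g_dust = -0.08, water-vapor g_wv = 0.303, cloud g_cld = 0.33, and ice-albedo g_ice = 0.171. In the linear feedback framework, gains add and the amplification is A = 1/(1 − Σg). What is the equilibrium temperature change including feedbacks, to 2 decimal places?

22.46 °C

Total gain g = -0.08 + 0.303 + 0.33 + 0.171 = 0.724.
Amplification A = 1/(1 − 0.724) = 3.623.
ΔT = 6.2 × 3.623 = 22.46 °C.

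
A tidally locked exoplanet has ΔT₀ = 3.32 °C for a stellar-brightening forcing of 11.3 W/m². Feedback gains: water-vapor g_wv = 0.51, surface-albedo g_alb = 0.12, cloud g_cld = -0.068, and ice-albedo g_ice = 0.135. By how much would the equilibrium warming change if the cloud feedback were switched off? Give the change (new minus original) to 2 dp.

Original: g = 0.697, ΔT = 3.32/(1−0.697) = 10.9571 °C.
Without cloud: g' = 0.765, ΔT' = 3.32/(1−0.765) = 14.1277 °C.
Change = 14.1277 − 10.9571 = 3.17 °C.

3.17 °C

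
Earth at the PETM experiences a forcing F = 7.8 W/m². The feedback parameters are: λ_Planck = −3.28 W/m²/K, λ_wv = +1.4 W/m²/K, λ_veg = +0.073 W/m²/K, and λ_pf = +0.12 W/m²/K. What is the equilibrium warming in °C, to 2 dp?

4.62 °C

Net feedback parameter λ = (−3.28) + (+1.4) + (+0.073) + (+0.12) = -1.687 W/m²/K.
ΔT = −F/λ = −7.8/(-1.687) = 4.62 °C.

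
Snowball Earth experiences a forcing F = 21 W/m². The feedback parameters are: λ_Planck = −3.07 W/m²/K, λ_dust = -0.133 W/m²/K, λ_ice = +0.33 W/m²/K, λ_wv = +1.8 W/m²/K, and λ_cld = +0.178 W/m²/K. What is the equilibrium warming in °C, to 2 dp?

Net feedback parameter λ = (−3.07) + (-0.133) + (+0.33) + (+1.8) + (+0.178) = -0.895 W/m²/K.
ΔT = −F/λ = −21/(-0.895) = 23.46 °C.

23.46 °C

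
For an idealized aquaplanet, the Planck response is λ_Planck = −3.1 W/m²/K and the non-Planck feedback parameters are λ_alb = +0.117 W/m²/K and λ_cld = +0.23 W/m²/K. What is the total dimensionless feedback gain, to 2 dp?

0.11

Convert to gains: g_alb = 0.117/3.1 = 0.03774; g_cld = 0.23/3.1 = 0.07419.
Total gain g = 0.11193.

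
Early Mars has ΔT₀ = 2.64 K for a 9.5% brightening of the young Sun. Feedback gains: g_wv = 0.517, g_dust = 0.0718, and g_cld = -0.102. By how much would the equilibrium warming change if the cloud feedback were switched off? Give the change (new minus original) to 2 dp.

Original: g = 0.4868, ΔT = 2.64/(1−0.4868) = 5.1442 K.
Without cloud: g' = 0.5888, ΔT' = 2.64/(1−0.5888) = 6.4202 K.
Change = 6.4202 − 5.1442 = 1.28 K.

1.28 K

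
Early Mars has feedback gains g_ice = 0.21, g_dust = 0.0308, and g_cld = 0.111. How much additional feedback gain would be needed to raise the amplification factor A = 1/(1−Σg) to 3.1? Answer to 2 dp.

0.33

Current total gain = 0.3518.
Target gain for A = 3.1: g* = 1 − 1/3.1 = 0.6774.
Additional gain needed = 0.6774 − 0.3518 = 0.33.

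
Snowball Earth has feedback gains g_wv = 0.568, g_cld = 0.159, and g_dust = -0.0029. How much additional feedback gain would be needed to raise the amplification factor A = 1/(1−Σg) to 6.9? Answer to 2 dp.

0.13

Current total gain = 0.7241.
Target gain for A = 6.9: g* = 1 − 1/6.9 = 0.8551.
Additional gain needed = 0.8551 − 0.7241 = 0.13.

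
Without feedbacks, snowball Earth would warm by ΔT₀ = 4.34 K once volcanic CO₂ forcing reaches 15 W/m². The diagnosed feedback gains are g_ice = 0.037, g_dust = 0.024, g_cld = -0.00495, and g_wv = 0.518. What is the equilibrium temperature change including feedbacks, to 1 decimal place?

Total gain g = 0.037 + 0.024 − 0.00495 + 0.518 = 0.57405.
Amplification A = 1/(1 − 0.57405) = 2.348.
ΔT = 4.34 × 2.348 = 10.2 K.

10.2 K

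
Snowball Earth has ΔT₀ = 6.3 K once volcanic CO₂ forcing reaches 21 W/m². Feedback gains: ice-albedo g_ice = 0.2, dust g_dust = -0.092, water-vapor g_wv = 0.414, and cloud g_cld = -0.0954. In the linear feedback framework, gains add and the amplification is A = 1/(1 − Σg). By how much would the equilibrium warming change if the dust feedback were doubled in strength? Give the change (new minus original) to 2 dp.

Original: g = 0.4266, ΔT = 6.3/(1−0.4266) = 10.9871 K.
With doubled dust: g' = 0.3346, ΔT' = 6.3/(1−0.3346) = 9.4680 K.
Change = 9.4680 − 10.9871 = -1.52 K.

-1.52 K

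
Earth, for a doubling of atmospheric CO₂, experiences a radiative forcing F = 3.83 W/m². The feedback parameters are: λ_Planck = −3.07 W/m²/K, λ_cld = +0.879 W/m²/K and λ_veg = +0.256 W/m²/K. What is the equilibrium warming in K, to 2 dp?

1.98 K

Net feedback parameter λ = (−3.07) + (+0.879) + (+0.256) = -1.935 W/m²/K.
ΔT = −F/λ = −3.83/(-1.935) = 1.98 K.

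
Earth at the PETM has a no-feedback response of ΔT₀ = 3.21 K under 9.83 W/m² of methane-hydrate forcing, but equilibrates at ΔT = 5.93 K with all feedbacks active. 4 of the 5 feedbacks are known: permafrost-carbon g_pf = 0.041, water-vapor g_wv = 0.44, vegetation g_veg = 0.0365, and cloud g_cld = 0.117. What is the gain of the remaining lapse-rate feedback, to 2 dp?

Amplification A = ΔT/ΔT₀ = 5.93/3.21 = 1.847.
Total gain g = 1 − 1/A = 1 − 1/1.847 = 0.4586.
Known gains sum to 0.041 + 0.44 + 0.0365 + 0.117 = 0.6345.
g_lr = 0.4586 − 0.6345 = -0.18.

-0.18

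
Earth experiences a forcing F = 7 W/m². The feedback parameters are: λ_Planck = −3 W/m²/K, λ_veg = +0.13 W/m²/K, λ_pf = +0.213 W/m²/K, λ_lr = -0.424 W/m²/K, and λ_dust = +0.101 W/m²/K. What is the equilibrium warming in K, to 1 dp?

2.3 K

Net feedback parameter λ = (−3) + (+0.13) + (+0.213) + (-0.424) + (+0.101) = -2.98 W/m²/K.
ΔT = −F/λ = −7/(-2.98) = 2.3 K.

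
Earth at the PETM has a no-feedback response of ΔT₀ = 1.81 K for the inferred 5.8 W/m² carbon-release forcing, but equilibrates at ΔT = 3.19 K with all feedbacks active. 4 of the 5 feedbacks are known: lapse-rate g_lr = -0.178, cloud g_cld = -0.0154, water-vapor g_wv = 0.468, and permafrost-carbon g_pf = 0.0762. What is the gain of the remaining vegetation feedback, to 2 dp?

Amplification A = ΔT/ΔT₀ = 3.19/1.81 = 1.762.
Total gain g = 1 − 1/A = 1 − 1/1.762 = 0.4325.
Known gains sum to -0.178 − 0.0154 + 0.468 + 0.0762 = 0.3508.
g_veg = 0.4325 − 0.3508 = 0.08.

0.08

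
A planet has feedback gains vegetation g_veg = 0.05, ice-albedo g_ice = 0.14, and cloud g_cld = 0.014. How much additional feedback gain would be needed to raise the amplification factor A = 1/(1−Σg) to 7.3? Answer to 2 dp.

Current total gain = 0.204.
Target gain for A = 7.3: g* = 1 − 1/7.3 = 0.863.
Additional gain needed = 0.863 − 0.204 = 0.66.

0.66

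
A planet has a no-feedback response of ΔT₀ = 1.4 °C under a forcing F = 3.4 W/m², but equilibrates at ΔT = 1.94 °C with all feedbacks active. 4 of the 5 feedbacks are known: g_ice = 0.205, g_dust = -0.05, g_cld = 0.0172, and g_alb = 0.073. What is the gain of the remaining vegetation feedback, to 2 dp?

0.03

Amplification A = ΔT/ΔT₀ = 1.94/1.4 = 1.386.
Total gain g = 1 − 1/A = 1 − 1/1.386 = 0.2785.
Known gains sum to 0.205 − 0.05 + 0.0172 + 0.073 = 0.2452.
g_veg = 0.2785 − 0.2452 = 0.03.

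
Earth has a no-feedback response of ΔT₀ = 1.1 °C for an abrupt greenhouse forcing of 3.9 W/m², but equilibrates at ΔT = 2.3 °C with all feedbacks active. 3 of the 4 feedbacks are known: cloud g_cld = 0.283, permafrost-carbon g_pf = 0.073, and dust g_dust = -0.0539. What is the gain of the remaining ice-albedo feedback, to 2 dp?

Amplification A = ΔT/ΔT₀ = 2.3/1.1 = 2.091.
Total gain g = 1 − 1/A = 1 − 1/2.091 = 0.5218.
Known gains sum to 0.283 + 0.073 − 0.0539 = 0.3021.
g_ice = 0.5218 − 0.3021 = 0.22.

0.22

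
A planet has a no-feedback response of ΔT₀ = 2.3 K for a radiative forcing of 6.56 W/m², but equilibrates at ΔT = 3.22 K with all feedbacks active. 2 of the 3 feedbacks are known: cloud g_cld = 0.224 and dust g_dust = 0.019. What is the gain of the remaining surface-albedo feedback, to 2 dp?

Amplification A = ΔT/ΔT₀ = 3.22/2.3 = 1.4.
Total gain g = 1 − 1/A = 1 − 1/1.4 = 0.2857.
Known gains sum to 0.224 + 0.019 = 0.243.
g_alb = 0.2857 − 0.243 = 0.04.

0.04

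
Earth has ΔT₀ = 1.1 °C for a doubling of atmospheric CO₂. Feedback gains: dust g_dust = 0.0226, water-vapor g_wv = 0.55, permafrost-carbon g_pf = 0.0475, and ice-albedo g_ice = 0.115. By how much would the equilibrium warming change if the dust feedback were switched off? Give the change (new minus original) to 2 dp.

Original: g = 0.7351, ΔT = 1.1/(1−0.7351) = 4.1525 °C.
Without dust: g' = 0.7125, ΔT' = 1.1/(1−0.7125) = 3.8261 °C.
Change = 3.8261 − 4.1525 = -0.33 °C.

-0.33 °C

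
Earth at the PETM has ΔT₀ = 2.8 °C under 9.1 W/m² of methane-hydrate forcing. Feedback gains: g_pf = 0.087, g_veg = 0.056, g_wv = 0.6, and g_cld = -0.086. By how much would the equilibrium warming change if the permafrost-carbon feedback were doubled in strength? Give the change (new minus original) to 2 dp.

2.77 °C

Original: g = 0.657, ΔT = 2.8/(1−0.657) = 8.1633 °C.
With doubled permafrost-carbon: g' = 0.744, ΔT' = 2.8/(1−0.744) = 10.9375 °C.
Change = 10.9375 − 8.1633 = 2.77 °C.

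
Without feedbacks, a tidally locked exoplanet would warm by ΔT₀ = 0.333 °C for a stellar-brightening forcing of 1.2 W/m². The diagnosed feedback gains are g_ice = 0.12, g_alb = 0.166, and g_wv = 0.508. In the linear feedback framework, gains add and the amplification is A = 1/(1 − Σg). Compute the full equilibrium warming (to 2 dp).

Total gain g = 0.12 + 0.166 + 0.508 = 0.794.
Amplification A = 1/(1 − 0.794) = 4.854.
ΔT = 0.333 × 4.854 = 1.62 °C.

1.62 °C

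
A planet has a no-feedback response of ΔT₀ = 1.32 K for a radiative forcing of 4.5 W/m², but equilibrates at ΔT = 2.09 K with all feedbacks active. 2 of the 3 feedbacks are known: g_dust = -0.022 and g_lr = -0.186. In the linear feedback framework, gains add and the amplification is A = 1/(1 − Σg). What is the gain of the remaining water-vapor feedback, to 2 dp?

Amplification A = ΔT/ΔT₀ = 2.09/1.32 = 1.583.
Total gain g = 1 − 1/A = 1 − 1/1.583 = 0.3683.
Known gains sum to -0.022 − 0.186 = -0.208.
g_wv = 0.3683 + 0.208 = 0.58.

0.58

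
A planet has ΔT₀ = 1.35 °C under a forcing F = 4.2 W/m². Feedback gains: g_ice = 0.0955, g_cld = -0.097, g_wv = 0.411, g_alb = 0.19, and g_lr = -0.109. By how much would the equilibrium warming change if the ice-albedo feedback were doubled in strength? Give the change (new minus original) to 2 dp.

Original: g = 0.4905, ΔT = 1.35/(1−0.4905) = 2.6497 °C.
With doubled ice-albedo: g' = 0.586, ΔT' = 1.35/(1−0.586) = 3.2609 °C.
Change = 3.2609 − 2.6497 = 0.61 °C.

0.61 °C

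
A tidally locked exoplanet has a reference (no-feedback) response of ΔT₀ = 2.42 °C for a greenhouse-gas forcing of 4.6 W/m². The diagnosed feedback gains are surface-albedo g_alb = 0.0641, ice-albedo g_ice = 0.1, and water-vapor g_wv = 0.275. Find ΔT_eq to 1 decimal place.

Total gain g = 0.0641 + 0.1 + 0.275 = 0.4391.
Amplification A = 1/(1 − 0.4391) = 1.783.
ΔT = 2.42 × 1.783 = 4.3 °C.

4.3 °C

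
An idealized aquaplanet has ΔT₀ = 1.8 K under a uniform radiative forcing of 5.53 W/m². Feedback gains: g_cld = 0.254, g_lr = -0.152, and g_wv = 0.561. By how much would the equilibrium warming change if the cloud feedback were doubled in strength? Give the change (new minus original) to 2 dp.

Original: g = 0.663, ΔT = 1.8/(1−0.663) = 5.3412 K.
With doubled cloud: g' = 0.917, ΔT' = 1.8/(1−0.917) = 21.6867 K.
Change = 21.6867 − 5.3412 = 16.35 K.

16.35 K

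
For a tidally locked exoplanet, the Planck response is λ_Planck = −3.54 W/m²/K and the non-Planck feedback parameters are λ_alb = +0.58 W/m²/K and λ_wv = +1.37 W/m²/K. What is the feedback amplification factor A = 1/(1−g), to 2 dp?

2.23

Convert to gains: g_alb = 0.58/3.54 = 0.1638; g_wv = 1.37/3.54 = 0.387.
Total gain g = 0.5508.
A = 1/(1 − 0.5508) = 2.23.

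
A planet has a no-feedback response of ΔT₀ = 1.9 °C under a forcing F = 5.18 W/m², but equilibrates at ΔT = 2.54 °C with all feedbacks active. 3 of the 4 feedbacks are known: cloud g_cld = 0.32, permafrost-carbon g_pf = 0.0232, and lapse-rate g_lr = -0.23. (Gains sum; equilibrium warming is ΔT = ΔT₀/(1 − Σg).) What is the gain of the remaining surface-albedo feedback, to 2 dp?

0.14

Amplification A = ΔT/ΔT₀ = 2.54/1.9 = 1.337.
Total gain g = 1 − 1/A = 1 − 1/1.337 = 0.2521.
Known gains sum to 0.32 + 0.0232 − 0.23 = 0.1132.
g_alb = 0.2521 − 0.1132 = 0.14.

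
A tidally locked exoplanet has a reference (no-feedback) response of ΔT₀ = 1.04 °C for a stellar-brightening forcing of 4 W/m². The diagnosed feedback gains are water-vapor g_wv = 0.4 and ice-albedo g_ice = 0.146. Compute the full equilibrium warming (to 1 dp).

2.3 °C

Total gain g = 0.4 + 0.146 = 0.546.
Amplification A = 1/(1 − 0.546) = 2.203.
ΔT = 1.04 × 2.203 = 2.3 °C.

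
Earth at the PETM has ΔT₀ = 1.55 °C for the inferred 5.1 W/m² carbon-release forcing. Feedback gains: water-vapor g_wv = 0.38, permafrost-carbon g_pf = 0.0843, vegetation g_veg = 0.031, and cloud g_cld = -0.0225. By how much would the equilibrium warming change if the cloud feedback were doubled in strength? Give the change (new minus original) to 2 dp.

-0.12 °C

Original: g = 0.4728, ΔT = 1.55/(1−0.4728) = 2.9401 °C.
With doubled cloud: g' = 0.4503, ΔT' = 1.55/(1−0.4503) = 2.8197 °C.
Change = 2.8197 − 2.9401 = -0.12 °C.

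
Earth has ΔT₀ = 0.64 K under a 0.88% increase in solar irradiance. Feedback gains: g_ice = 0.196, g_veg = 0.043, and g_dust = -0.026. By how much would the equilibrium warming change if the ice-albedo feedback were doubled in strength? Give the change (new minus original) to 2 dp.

0.27 K

Original: g = 0.213, ΔT = 0.64/(1−0.213) = 0.8132 K.
With doubled ice-albedo: g' = 0.409, ΔT' = 0.64/(1−0.409) = 1.0829 K.
Change = 1.0829 − 0.8132 = 0.27 K.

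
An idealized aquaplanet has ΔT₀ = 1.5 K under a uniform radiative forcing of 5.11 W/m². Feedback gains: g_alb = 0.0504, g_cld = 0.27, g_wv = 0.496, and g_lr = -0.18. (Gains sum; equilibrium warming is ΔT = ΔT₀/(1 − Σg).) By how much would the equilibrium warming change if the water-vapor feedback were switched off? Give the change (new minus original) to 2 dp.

-2.38 K

Original: g = 0.6364, ΔT = 1.5/(1−0.6364) = 4.1254 K.
Without water-vapor: g' = 0.1404, ΔT' = 1.5/(1−0.1404) = 1.7450 K.
Change = 1.7450 − 4.1254 = -2.38 K.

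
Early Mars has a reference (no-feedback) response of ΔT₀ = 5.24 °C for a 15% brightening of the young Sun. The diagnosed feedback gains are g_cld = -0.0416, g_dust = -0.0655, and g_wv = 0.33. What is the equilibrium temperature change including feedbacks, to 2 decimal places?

Total gain g = -0.0416 − 0.0655 + 0.33 = 0.2229.
Amplification A = 1/(1 − 0.2229) = 1.287.
ΔT = 5.24 × 1.287 = 6.74 °C.

6.74 °C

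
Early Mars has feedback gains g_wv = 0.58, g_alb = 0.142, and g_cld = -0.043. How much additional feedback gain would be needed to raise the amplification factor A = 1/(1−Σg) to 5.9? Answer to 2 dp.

Current total gain = 0.679.
Target gain for A = 5.9: g* = 1 − 1/5.9 = 0.8305.
Additional gain needed = 0.8305 − 0.679 = 0.15.

0.15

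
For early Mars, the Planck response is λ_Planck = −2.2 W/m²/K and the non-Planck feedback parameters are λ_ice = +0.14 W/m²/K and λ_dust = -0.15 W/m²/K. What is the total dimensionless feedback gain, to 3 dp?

Convert to gains: g_ice = 0.14/2.2 = 0.06364; g_dust = -0.15/2.2 = -0.06818.
Total gain g = -0.00454.

-0.005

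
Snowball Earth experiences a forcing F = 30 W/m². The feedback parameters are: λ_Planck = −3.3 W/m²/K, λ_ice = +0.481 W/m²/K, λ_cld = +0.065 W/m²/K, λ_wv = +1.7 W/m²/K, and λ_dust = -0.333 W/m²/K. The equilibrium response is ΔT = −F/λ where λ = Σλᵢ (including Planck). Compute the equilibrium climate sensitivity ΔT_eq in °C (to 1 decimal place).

Net feedback parameter λ = (−3.3) + (+0.481) + (+0.065) + (+1.7) + (-0.333) = -1.387 W/m²/K.
ΔT = −F/λ = −30/(-1.387) = 21.6 °C.

21.6 °C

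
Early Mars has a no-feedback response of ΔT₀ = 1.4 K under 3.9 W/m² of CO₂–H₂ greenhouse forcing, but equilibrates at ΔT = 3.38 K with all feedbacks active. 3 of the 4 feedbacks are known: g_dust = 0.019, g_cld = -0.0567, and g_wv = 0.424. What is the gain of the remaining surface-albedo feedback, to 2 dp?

0.20

Amplification A = ΔT/ΔT₀ = 3.38/1.4 = 2.414.
Total gain g = 1 − 1/A = 1 − 1/2.414 = 0.5857.
Known gains sum to 0.019 − 0.0567 + 0.424 = 0.3863.
g_alb = 0.5857 − 0.3863 = 0.20.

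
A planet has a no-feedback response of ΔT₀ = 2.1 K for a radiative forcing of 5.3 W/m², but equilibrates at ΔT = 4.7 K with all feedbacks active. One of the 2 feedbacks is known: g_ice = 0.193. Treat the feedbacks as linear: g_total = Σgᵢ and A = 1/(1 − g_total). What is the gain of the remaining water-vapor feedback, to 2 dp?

Amplification A = ΔT/ΔT₀ = 4.7/2.1 = 2.238.
Total gain g = 1 − 1/A = 1 − 1/2.238 = 0.5532.
The known gain is 0.193.
g_wv = 0.5532 − 0.193 = 0.36.

0.36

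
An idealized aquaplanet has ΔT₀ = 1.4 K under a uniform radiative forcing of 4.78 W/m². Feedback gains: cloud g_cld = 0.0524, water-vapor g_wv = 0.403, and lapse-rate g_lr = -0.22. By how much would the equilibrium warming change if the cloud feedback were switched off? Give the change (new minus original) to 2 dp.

-0.12 K

Original: g = 0.2354, ΔT = 1.4/(1−0.2354) = 1.8310 K.
Without cloud: g' = 0.183, ΔT' = 1.4/(1−0.183) = 1.7136 K.
Change = 1.7136 − 1.8310 = -0.12 K.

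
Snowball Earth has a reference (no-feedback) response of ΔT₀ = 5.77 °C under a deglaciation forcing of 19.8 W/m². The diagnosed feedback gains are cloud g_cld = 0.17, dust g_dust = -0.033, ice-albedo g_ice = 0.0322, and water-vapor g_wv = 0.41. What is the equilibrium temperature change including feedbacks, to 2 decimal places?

13.71 °C

Total gain g = 0.17 − 0.033 + 0.0322 + 0.41 = 0.5792.
Amplification A = 1/(1 − 0.5792) = 2.376.
ΔT = 5.77 × 2.376 = 13.71 °C.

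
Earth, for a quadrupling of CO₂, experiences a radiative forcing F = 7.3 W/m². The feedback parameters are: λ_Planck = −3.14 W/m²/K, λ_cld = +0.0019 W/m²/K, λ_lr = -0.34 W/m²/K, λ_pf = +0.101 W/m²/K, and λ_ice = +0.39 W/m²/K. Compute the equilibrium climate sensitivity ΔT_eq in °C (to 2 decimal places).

Net feedback parameter λ = (−3.14) + (+0.0019) + (-0.34) + (+0.101) + (+0.39) = -2.9871 W/m²/K.
ΔT = −F/λ = −7.3/(-2.9871) = 2.44 °C.

2.44 °C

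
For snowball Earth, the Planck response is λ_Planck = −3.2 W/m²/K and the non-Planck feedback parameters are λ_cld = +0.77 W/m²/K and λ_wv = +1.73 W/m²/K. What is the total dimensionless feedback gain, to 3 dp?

Convert to gains: g_cld = 0.77/3.2 = 0.2406; g_wv = 1.73/3.2 = 0.5406.
Total gain g = 0.7812.

0.781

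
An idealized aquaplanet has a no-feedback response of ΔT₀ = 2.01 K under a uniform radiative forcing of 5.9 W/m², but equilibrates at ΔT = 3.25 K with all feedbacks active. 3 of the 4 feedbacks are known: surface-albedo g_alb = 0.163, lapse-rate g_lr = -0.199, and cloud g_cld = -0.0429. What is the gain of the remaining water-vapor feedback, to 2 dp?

Amplification A = ΔT/ΔT₀ = 3.25/2.01 = 1.617.
Total gain g = 1 − 1/A = 1 − 1/1.617 = 0.3816.
Known gains sum to 0.163 − 0.199 − 0.0429 = -0.0789.
g_wv = 0.3816 + 0.0789 = 0.46.

0.46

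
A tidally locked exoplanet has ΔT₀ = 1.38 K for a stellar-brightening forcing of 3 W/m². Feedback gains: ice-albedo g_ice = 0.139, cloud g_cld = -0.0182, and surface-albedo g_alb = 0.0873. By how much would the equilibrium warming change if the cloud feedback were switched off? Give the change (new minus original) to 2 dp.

0.04 K

Original: g = 0.2081, ΔT = 1.38/(1−0.2081) = 1.7426 K.
Without cloud: g' = 0.2263, ΔT' = 1.38/(1−0.2263) = 1.7836 K.
Change = 1.7836 − 1.7426 = 0.04 K.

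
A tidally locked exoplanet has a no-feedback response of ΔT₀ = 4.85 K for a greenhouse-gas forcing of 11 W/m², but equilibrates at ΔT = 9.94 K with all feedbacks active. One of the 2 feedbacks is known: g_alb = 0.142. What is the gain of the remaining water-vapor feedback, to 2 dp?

Amplification A = ΔT/ΔT₀ = 9.94/4.85 = 2.049.
Total gain g = 1 − 1/A = 1 − 1/2.049 = 0.512.
The known gain is 0.142.
g_wv = 0.512 − 0.142 = 0.37.

0.37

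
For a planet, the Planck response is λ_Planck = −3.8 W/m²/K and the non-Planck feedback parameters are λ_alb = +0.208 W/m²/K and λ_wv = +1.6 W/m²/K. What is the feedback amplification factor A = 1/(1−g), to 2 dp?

1.91

Convert to gains: g_alb = 0.208/3.8 = 0.05474; g_wv = 1.6/3.8 = 0.4211.
Total gain g = 0.47584.
A = 1/(1 − 0.47584) = 1.91.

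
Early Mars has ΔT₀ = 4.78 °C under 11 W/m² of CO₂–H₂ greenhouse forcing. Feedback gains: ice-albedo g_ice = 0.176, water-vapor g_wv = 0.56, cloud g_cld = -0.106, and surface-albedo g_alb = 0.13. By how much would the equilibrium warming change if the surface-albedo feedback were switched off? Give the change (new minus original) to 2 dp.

-7.00 °C

Original: g = 0.76, ΔT = 4.78/(1−0.76) = 19.9167 °C.
Without surface-albedo: g' = 0.63, ΔT' = 4.78/(1−0.63) = 12.9189 °C.
Change = 12.9189 − 19.9167 = -7.00 °C.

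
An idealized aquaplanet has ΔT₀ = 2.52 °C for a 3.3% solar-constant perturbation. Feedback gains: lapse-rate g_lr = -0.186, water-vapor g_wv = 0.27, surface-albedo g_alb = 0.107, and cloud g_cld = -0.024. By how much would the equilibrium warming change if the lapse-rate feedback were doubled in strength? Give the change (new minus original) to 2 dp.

-0.55 °C

Original: g = 0.167, ΔT = 2.52/(1−0.167) = 3.0252 °C.
With doubled lapse-rate: g' = -0.019, ΔT' = 2.52/(1+0.019) = 2.4730 °C.
Change = 2.4730 − 3.0252 = -0.55 °C.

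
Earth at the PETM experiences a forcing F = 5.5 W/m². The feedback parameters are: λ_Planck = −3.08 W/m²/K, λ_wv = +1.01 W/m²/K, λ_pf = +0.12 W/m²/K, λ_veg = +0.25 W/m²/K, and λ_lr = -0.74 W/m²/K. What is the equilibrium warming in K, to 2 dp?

2.25 K

Net feedback parameter λ = (−3.08) + (+1.01) + (+0.12) + (+0.25) + (-0.74) = -2.44 W/m²/K.
ΔT = −F/λ = −5.5/(-2.44) = 2.25 K.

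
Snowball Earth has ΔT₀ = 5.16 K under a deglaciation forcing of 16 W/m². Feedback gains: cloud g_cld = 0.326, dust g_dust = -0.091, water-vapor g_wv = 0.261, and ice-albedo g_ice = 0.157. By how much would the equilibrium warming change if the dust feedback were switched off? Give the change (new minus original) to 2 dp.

Original: g = 0.653, ΔT = 5.16/(1−0.653) = 14.8703 K.
Without dust: g' = 0.744, ΔT' = 5.16/(1−0.744) = 20.1562 K.
Change = 20.1562 − 14.8703 = 5.29 K.

5.29 K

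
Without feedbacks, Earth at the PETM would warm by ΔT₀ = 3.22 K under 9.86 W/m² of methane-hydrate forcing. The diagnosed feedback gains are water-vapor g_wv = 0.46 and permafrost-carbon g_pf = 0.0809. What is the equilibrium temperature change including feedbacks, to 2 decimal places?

7.01 K

Total gain g = 0.46 + 0.0809 = 0.5409.
Amplification A = 1/(1 − 0.5409) = 2.178.
ΔT = 3.22 × 2.178 = 7.01 K.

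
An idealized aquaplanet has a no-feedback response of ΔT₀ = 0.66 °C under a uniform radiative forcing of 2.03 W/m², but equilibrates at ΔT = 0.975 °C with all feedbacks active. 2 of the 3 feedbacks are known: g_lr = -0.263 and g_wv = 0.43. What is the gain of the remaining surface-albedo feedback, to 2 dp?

0.16

Amplification A = ΔT/ΔT₀ = 0.975/0.66 = 1.477.
Total gain g = 1 − 1/A = 1 − 1/1.477 = 0.323.
Known gains sum to -0.263 + 0.43 = 0.167.
g_alb = 0.323 − 0.167 = 0.16.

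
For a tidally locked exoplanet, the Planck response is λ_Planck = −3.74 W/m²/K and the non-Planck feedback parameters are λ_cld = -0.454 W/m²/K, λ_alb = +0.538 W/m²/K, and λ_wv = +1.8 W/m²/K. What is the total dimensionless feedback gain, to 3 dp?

Convert to gains: g_cld = -0.454/3.74 = -0.1214; g_alb = 0.538/3.74 = 0.1439; g_wv = 1.8/3.74 = 0.4813.
Total gain g = 0.5038.

0.504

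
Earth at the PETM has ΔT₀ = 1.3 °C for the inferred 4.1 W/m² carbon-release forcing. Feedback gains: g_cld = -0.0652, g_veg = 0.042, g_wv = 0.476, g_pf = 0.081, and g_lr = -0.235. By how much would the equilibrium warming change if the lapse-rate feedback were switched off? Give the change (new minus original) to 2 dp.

Original: g = 0.2988, ΔT = 1.3/(1−0.2988) = 1.8540 °C.
Without lapse-rate: g' = 0.5338, ΔT' = 1.3/(1−0.5338) = 2.7885 °C.
Change = 2.7885 − 1.8540 = 0.93 °C.

0.93 °C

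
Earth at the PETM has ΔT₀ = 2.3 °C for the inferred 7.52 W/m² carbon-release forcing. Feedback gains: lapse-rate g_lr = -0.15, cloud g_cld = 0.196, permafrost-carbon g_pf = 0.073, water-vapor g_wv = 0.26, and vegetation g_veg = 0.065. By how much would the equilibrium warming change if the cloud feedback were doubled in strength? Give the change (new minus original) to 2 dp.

Original: g = 0.444, ΔT = 2.3/(1−0.444) = 4.1367 °C.
With doubled cloud: g' = 0.64, ΔT' = 2.3/(1−0.64) = 6.3889 °C.
Change = 6.3889 − 4.1367 = 2.25 °C.

2.25 °C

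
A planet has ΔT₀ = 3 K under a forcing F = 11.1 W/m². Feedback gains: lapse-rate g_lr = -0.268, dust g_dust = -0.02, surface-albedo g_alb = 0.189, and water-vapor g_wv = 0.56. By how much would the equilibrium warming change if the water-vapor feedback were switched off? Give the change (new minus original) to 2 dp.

-2.84 K

Original: g = 0.461, ΔT = 3/(1−0.461) = 5.5659 K.
Without water-vapor: g' = -0.099, ΔT' = 3/(1+0.099) = 2.7298 K.
Change = 2.7298 − 5.5659 = -2.84 K.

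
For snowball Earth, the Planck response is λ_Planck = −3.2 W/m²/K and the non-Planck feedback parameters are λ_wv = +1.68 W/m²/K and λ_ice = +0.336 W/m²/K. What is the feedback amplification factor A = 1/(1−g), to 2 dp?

2.70

Convert to gains: g_wv = 1.68/3.2 = 0.525; g_ice = 0.336/3.2 = 0.105.
Total gain g = 0.63.
A = 1/(1 − 0.63) = 2.70.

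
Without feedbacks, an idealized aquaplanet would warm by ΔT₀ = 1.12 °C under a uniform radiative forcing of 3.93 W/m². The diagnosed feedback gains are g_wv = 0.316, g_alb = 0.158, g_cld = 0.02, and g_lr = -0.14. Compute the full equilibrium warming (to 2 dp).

1.73 °C

Total gain g = 0.316 + 0.158 + 0.02 − 0.14 = 0.354.
Amplification A = 1/(1 − 0.354) = 1.548.
ΔT = 1.12 × 1.548 = 1.73 °C.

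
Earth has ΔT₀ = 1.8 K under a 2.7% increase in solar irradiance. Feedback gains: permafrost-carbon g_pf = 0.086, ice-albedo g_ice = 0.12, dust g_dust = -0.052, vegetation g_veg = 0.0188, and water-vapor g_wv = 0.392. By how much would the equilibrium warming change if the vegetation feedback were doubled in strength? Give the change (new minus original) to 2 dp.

Original: g = 0.5648, ΔT = 1.8/(1−0.5648) = 4.1360 K.
With doubled vegetation: g' = 0.5836, ΔT' = 1.8/(1−0.5836) = 4.3228 K.
Change = 4.3228 − 4.1360 = 0.19 K.

0.19 K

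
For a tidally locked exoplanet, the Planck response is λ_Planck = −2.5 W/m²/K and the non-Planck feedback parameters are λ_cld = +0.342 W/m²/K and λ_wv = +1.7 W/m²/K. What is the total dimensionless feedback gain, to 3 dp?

0.817

Convert to gains: g_cld = 0.342/2.5 = 0.1368; g_wv = 1.7/2.5 = 0.68.
Total gain g = 0.8168.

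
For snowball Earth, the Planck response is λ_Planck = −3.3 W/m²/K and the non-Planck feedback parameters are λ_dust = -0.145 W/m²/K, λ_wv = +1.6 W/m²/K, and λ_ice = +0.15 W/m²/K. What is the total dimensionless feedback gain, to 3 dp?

0.486

Convert to gains: g_dust = -0.145/3.3 = -0.04394; g_wv = 1.6/3.3 = 0.4848; g_ice = 0.15/3.3 = 0.04545.
Total gain g = 0.48631.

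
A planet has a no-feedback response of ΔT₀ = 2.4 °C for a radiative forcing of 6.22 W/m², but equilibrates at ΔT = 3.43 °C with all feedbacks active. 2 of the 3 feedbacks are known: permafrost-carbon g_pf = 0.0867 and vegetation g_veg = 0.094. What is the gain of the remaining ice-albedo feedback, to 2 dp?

Amplification A = ΔT/ΔT₀ = 3.43/2.4 = 1.429.
Total gain g = 1 − 1/A = 1 − 1/1.429 = 0.3002.
Known gains sum to 0.0867 + 0.094 = 0.1807.
g_ice = 0.3002 − 0.1807 = 0.12.

0.12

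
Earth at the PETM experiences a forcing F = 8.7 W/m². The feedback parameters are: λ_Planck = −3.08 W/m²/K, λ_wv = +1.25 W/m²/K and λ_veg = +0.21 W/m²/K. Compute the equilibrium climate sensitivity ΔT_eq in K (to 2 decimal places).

Net feedback parameter λ = (−3.08) + (+1.25) + (+0.21) = -1.62 W/m²/K.
ΔT = −F/λ = −8.7/(-1.62) = 5.37 K.

5.37 K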